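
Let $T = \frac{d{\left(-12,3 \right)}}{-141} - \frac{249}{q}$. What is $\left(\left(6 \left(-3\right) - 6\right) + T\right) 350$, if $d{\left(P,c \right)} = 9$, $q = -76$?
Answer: $- \frac{12994275}{1786} \approx -7275.6$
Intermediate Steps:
$T = \frac{11475}{3572}$ ($T = \frac{9}{-141} - \frac{249}{-76} = 9 \left(- \frac{1}{141}\right) - - \frac{249}{76} = - \frac{3}{47} + \frac{249}{76} = \frac{11475}{3572} \approx 3.2125$)
$\left(\left(6 \left(-3\right) - 6\right) + T\right) 350 = \left(\left(6 \left(-3\right) - 6\right) + \frac{11475}{3572}\right) 350 = \left(\left(-18 - 6\right) + \frac{11475}{3572}\right) 350 = \left(-24 + \frac{11475}{3572}\right) 350 = \left(- \frac{74253}{3572}\right) 350 = - \frac{12994275}{1786}$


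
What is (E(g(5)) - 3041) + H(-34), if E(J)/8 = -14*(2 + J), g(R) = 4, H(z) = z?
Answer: -3747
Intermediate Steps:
E(J) = -224 - 112*J (E(J) = 8*(-14*(2 + J)) = 8*(-28 - 14*J) = -224 - 112*J)
(E(g(5)) - 3041) + H(-34) = ((-224 - 112*4) - 3041) - 34 = ((-224 - 448) - 3041) - 34 = (-672 - 3041) - 34 = -3713 - 34 = -3747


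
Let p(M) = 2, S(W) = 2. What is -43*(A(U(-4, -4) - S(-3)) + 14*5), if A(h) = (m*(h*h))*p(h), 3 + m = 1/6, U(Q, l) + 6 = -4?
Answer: 32078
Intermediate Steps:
U(Q, l) = -10 (U(Q, l) = -6 - 4 = -10)
m = -17/6 (m = -3 + 1/6 = -17/6 ≈ -2.8333)
A(h) = -17*h**2/3 (A(h) = -17*h*h/6*2 = -17*h**2/6*2 = -17*h**2/3)
-43*(A(U(-4, -4) - S(-3)) + 14*5) = -43*(-17*(-10 - 1*2)**2/3 + 14*5) = -43*(-17*(-10 - 2)**2/3 + 70) = -43*(-17/3*(-12)**2 + 70) = -43*(-17/3*144 + 70) = -43*(-816 + 70) = -43*(-746) = 32078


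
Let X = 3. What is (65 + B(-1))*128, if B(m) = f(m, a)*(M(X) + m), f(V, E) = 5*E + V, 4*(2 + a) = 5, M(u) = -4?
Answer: 11360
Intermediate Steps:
a = -¾ (a = -2 + (¼)*5 = -2 + 5/4 = -¾ ≈ -0.75000)
f(V, E) = V + 5*E
B(m) = (-4 + m)*(-15/4 + m) (B(m) = (m + 5*(-¾))*(-4 + m) = (m - 15/4)*(-4 + m) = (-15/4 + m)*(-4 + m) = (-4 + m)*(-15/4 + m))
(65 + B(-1))*128 = (65 + (-15 + 4*(-1))*(-4 - 1)/4)*128 = (65 + (¼)*(-15 - 4)*(-5))*128 = (65 + (¼)*(-19)*(-5))*128 = (65 + 95/4)*128 = (355/4)*128 = 11360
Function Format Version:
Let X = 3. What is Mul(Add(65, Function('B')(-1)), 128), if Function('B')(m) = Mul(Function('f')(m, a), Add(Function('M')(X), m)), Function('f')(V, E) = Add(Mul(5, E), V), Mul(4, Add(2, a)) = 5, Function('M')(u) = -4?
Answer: 11360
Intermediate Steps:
a = Rational(-3, 4) (a = Add(-2, Mul(Rational(1, 4), 5)) = Add(-2, Rational(5, 4)) = Rational(-3, 4) ≈ -0.75000)
Function('f')(V, E) = Add(V, Mul(5, E))
Function('B')(m) = Mul(Add(-4, m), Add(Rational(-15, 4), m)) (Function('B')(m) = Mul(Add(m, Mul(5, Rational(-3, 4))), Add(-4, m)) = Mul(Add(m, Rational(-15, 4)), Add(-4, m)) = Mul(Add(Rational(-15, 4), m), Add(-4, m)) = Mul(Add(-4, m), Add(Rational(-15, 4), m)))
Mul(Add(65, Function('B')(-1)), 128) = Mul(Add(65, Mul(Rational(1, 4), Add(-15, Mul(4, -1)), Add(-4, -1))), 128) = Mul(Add(65, Mul(Rational(1, 4), Add(-15, -4), -5)), 128) = Mul(Add(65, Mul(Rational(1, 4), -19, -5)), 128) = Mul(Add(65, Rational(95, 4)), 128) = Mul(Rational(355, 4), 128) = 11360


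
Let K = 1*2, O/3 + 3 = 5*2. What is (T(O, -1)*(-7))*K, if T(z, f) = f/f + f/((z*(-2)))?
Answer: -43/3 ≈ -14.333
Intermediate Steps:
O = 21 (O = -9 + 3*(5*2) = -9 + 3*10 = -9 + 30 = 21)
K = 2
T(z, f) = 1 - f/(2*z) (T(z, f) = 1 + f/((-2*z)) = 1 + f*(-1/(2*z)) = 1 - f/(2*z))
(T(O, -1)*(-7))*K = (((21 - 1/2*(-1))/21)*(-7))*2 = (((21 + 1/2)/21)*(-7))*2 = (((1/21)*(43/2))*(-7))*2 = ((43/42)*(-7))*2 = -43/6*2 = -43/3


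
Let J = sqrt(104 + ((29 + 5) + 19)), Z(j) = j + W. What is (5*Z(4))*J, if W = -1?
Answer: 15*sqrt(157) ≈ 187.95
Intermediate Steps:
Z(j) = -1 + j (Z(j) = j - 1 = -1 + j)
J = sqrt(157) (J = sqrt(104 + (34 + 19)) = sqrt(104 + 53) = sqrt(157) ≈ 12.530)
(5*Z(4))*J = (5*(-1 + 4))*sqrt(157) = (5*3)*sqrt(157) = 15*sqrt(157)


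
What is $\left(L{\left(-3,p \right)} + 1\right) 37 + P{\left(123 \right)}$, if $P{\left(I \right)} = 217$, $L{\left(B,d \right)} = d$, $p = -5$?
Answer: $69$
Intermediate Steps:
$\left(L{\left(-3,p \right)} + 1\right) 37 + P{\left(123 \right)} = \left(-5 + 1\right) 37 + 217 = \left(-4\right) 37 + 217 = -148 + 217 = 69$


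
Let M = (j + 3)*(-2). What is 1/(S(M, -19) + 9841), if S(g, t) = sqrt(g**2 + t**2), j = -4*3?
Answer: 9841/96844596 - sqrt(685)/96844596 ≈ 0.00010135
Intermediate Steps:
j = -12
M = 18 (M = (-12 + 3)*(-2) = -9*(-2) = 18)
1/(S(M, -19) + 9841) = 1/(sqrt(18**2 + (-19)**2) + 9841) = 1/(sqrt(324 + 361) + 9841) = 1/(sqrt(685) + 9841) = 1/(9841 + sqrt(685))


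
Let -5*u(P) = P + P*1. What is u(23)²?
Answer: 2116/25 ≈ 84.640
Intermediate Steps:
u(P) = -2*P/5 (u(P) = -(P + P*1)/5 = -(P + P)/5 = -2*P/5)
u(23)² = (-⅖*23)² = (-46/5)² = 2116/25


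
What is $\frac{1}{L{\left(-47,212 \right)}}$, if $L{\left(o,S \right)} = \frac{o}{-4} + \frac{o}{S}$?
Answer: $\frac{53}{611} \approx 0.086743$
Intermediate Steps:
$L{\left(o,S \right)} = - \frac{o}{4} + \frac{o}{S}$ ($L{\left(o,S \right)} = o \left(- \frac{1}{4}\right) + \frac{o}{S} = - \frac{o}{4} + \frac{o}{S}$)
$\frac{1}{L{\left(-47,212 \right)}} = \frac{1}{\left(- \frac{1}{4}\right) \left(-47\right) - \frac{47}{212}} = \frac{1}{\frac{47}{4} - \frac{47}{212}} = \frac{1}{\frac{611}{53}} = \frac{53}{611}$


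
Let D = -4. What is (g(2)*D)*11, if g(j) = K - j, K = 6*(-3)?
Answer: 880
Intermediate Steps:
K = -18
g(j) = -18 - j
(g(2)*D)*11 = ((-18 - 1*2)*(-4))*11 = ((-18 - 2)*(-4))*11 = -20*(-4)*11 = 80*11 = 880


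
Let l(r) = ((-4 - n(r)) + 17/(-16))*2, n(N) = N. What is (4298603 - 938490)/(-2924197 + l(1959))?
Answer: -26880904/23425001 ≈ -1.1475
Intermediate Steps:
l(r) = -81/8 - 2*r (l(r) = ((-4 - r) + 17/(-16))*2 = ((-4 - r) + 17*(-1/16))*2 = ((-4 - r) - 17/16)*2 = (-81/16 - r)*2 = -81/8 - 2*r)
(4298603 - 938490)/(-2924197 + l(1959)) = (4298603 - 938490)/(-2924197 + (-81/8 - 2*1959)) = 3360113/(-2924197 + (-81/8 - 3918)) = 3360113/(-2924197 - 31425/8) = 3360113/(-23425001/8) = 3360113*(-8/23425001) = -26880904/23425001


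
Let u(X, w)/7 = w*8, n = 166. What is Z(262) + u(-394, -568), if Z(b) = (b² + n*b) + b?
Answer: 80590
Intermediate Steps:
Z(b) = b² + 167*b (Z(b) = (b² + 166*b) + b = b² + 167*b)
u(X, w) = 56*w (u(X, w) = 7*(w*8) = 7*(8*w) = 56*w)
Z(262) + u(-394, -568) = 262*(167 + 262) + 56*(-568) = 262*429 - 31808 = 112398 - 31808 = 80590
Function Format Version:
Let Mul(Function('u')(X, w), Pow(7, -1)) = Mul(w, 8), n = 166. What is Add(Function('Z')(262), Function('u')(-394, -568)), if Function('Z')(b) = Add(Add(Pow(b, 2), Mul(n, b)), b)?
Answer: 80590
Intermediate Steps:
Function('Z')(b) = Add(Pow(b, 2), Mul(167, b)) (Function('Z')(b) = Add(Add(Pow(b, 2), Mul(166, b)), b) = Add(Pow(b, 2), Mul(167, b)))
Function('u')(X, w) = Mul(56, w) (Function('u')(X, w) = Mul(7, Mul(w, 8)) = Mul(7, Mul(8, w)) = Mul(56, w))
Add(Function('Z')(262), Function('u')(-394, -568)) = Add(Mul(262, Add(167, 262)), Mul(56, -568)) = Add(Mul(262, 429), -31808) = Add(112398, -31808) = 80590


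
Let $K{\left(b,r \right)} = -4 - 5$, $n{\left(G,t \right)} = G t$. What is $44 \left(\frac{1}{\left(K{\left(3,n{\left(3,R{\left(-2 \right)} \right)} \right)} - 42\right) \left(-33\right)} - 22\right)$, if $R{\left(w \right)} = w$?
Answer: $- \frac{148100}{153} \approx -967.97$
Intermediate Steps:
$K{\left(b,r \right)} = -9$ ($K{\left(b,r \right)} = -4 - 5 = -9$)
$44 \left(\frac{1}{\left(K{\left(3,n{\left(3,R{\left(-2 \right)} \right)} \right)} - 42\right) \left(-33\right)} - 22\right) = 44 \left(\frac{1}{\left(-9 - 42\right) \left(-33\right)} - 22\right) = 44 \left(\frac{1}{-51} \left(- \frac{1}{33}\right) - 22\right) = 44 \left(\left(- \frac{1}{51}\right) \left(- \frac{1}{33}\right) - 22\right) = 44 \left(\frac{1}{1683} - 22\right) = 44 \left(- \frac{37025}{1683}\right) = - \frac{148100}{153}$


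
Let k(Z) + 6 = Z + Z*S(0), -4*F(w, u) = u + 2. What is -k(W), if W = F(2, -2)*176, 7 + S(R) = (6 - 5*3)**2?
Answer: 6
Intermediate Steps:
F(w, u) = -1/2 - u/4 (F(w, u) = -(u + 2)/4 = -(2 + u)/4 = -1/2 - u/4)
S(R) = 74 (S(R) = -7 + (6 - 5*3)**2 = -7 + (6 - 15)**2 = -7 + (-9)**2 = -7 + 81 = 74)
W = 0 (W = (-1/2 - 1/4*(-2))*176 = (-1/2 + 1/2)*176 = 0*176 = 0)
k(Z) = -6 + 75*Z (k(Z) = -6 + (Z + Z*74) = -6 + (Z + 74*Z) = -6 + 75*Z)
-k(W) = -(-6 + 75*0) = -(-6 + 0) = -1*(-6) = 6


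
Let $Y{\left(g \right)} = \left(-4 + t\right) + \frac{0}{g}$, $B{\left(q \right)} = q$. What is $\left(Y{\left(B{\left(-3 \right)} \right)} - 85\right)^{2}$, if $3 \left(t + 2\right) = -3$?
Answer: $8464$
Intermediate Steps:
$t = -3$ ($t = -2 + \frac{1}{3} \left(-3\right) = -2 - 1 = -3$)
$Y{\left(g \right)} = -7$ ($Y{\left(g \right)} = \left(-4 - 3\right) + \frac{0}{g} = -7 + 0 = -7$)
$\left(Y{\left(B{\left(-3 \right)} \right)} - 85\right)^{2} = \left(-7 - 85\right)^{2} = \left(-92\right)^{2} = 8464$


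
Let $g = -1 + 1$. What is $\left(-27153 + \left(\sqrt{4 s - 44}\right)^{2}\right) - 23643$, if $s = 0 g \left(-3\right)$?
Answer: $-50840$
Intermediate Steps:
$g = 0$
$s = 0$ ($s = 0 \cdot 0 \left(-3\right) = 0 \left(-3\right) = 0$)
$\left(-27153 + \left(\sqrt{4 s - 44}\right)^{2}\right) - 23643 = \left(-27153 + \left(\sqrt{4 \cdot 0 - 44}\right)^{2}\right) - 23643 = \left(-27153 + \left(\sqrt{0 - 44}\right)^{2}\right) - 23643 = \left(-27153 + \left(\sqrt{-44}\right)^{2}\right) - 23643 = \left(-27153 + \left(2 i \sqrt{11}\right)^{2}\right) - 23643 = \left(-27153 - 44\right) - 23643 = -27197 - 23643 = -50840$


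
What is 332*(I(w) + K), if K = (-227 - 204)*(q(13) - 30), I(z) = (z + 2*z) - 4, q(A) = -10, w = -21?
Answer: 5701436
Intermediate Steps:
I(z) = -4 + 3*z (I(z) = 3*z - 4 = -4 + 3*z)
K = 17240 (K = (-227 - 204)*(-10 - 30) = -431*(-40) = 17240)
332*(I(w) + K) = 332*((-4 + 3*(-21)) + 17240) = 332*((-4 - 63) + 17240) = 332*(-67 + 17240) = 332*17173 = 5701436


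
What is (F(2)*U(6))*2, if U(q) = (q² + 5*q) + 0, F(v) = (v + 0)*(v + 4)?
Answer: 1584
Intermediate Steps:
F(v) = v*(4 + v)
U(q) = q² + 5*q
(F(2)*U(6))*2 = ((2*(4 + 2))*(6*(5 + 6)))*2 = ((2*6)*(6*11))*2 = (12*66)*2 = 792*2 = 1584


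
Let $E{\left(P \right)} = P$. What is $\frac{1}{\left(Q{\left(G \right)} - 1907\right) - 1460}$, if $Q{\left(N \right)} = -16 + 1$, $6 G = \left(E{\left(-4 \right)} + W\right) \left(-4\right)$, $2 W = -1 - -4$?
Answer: $- \frac{1}{3382} \approx -0.00029568$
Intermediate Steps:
$W = \frac{3}{2}$ ($W = \frac{-1 - -4}{2} = \frac{-1 + 4}{2} = \frac{1}{2} \cdot 3 = \frac{3}{2} \approx 1.5$)
$G = \frac{5}{3}$ ($G = \frac{\left(-4 + \frac{3}{2}\right) \left(-4\right)}{6} = \frac{\left(- \frac{5}{2}\right) \left(-4\right)}{6} = \frac{1}{6} \cdot 10 = \frac{5}{3} \approx 1.6667$)
$Q{\left(N \right)} = -15$
$\frac{1}{\left(Q{\left(G \right)} - 1907\right) - 1460} = \frac{1}{\left(-15 - 1907\right) - 1460} = \frac{1}{-1922 - 1460} = \frac{1}{-3382} = - \frac{1}{3382}$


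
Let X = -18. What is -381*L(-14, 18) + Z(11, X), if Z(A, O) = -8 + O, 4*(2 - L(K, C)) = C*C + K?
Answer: 57479/2 ≈ 28740.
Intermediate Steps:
L(K, C) = 2 - K/4 - C²/4 (L(K, C) = 2 - (C*C + K)/4 = 2 - (C² + K)/4 = 2 - (K + C²)/4 = 2 + (-K/4 - C²/4) = 2 - K/4 - C²/4)
-381*L(-14, 18) + Z(11, X) = -381*(2 - ¼*(-14) - ¼*18²) + (-8 - 18) = -381*(2 + 7/2 - ¼*324) - 26 = -381*(2 + 7/2 - 81) - 26 = -381*(-151/2) - 26 = 57531/2 - 26 = 57479/2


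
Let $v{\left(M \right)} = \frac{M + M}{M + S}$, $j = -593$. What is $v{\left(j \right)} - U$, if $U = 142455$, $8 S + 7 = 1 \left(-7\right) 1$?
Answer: $- \frac{338895701}{2379} \approx -1.4245 \cdot 10^{5}$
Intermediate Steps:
$S = - \frac{7}{4}$ ($S = - \frac{7}{8} + \frac{1 \left(-7\right) 1}{8} = - \frac{7}{8} + \frac{\left(-7\right) 1}{8} = - \frac{7}{8} + \frac{1}{8} \left(-7\right) = - \frac{7}{8} - \frac{7}{8} = - \frac{7}{4} \approx -1.75$)
$v{\left(M \right)} = \frac{2 M}{- \frac{7}{4} + M}$ ($v{\left(M \right)} = \frac{M + M}{M - \frac{7}{4}} = \frac{2 M}{- \frac{7}{4} + M}$)
$v{\left(j \right)} - U = 8 \left(-593\right) \frac{1}{-7 + 4 \left(-593\right)} - 142455 = 8 \left(-593\right) \frac{1}{-7 - 2372} - 142455 = 8 \left(-593\right) \frac{1}{-2379} - 142455 = 8 \left(-593\right) \left(- \frac{1}{2379}\right) - 142455 = \frac{4744}{2379} - 142455 = - \frac{338895701}{2379}$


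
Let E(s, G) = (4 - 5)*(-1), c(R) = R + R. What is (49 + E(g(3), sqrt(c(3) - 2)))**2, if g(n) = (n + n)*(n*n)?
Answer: 2500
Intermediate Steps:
c(R) = 2*R
g(n) = 2*n**3 (g(n) = (2*n)*n**2 = 2*n**3)
E(s, G) = 1 (E(s, G) = -1*(-1) = 1)
(49 + E(g(3), sqrt(c(3) - 2)))**2 = (49 + 1)**2 = 50**2 = 2500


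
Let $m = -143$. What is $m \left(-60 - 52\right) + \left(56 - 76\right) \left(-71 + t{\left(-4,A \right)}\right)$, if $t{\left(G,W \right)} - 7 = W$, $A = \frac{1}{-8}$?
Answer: $\frac{34597}{2} \approx 17299.0$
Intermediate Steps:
$A = - \frac{1}{8} \approx -0.125$
$t{\left(G,W \right)} = 7 + W$
$m \left(-60 - 52\right) + \left(56 - 76\right) \left(-71 + t{\left(-4,A \right)}\right) = - 143 \left(-60 - 52\right) + \left(56 - 76\right) \left(-71 + \left(7 - \frac{1}{8}\right)\right) = \left(-143\right) \left(-112\right) - 20 \left(-71 + \frac{55}{8}\right) = 16016 - - \frac{2565}{2} = 16016 + \frac{2565}{2} = \frac{34597}{2}$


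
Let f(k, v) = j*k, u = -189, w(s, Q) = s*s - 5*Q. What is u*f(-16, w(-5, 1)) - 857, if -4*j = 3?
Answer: -3125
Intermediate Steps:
j = -¾ (j = -¼*3 = -¾ ≈ -0.75000)
w(s, Q) = s² - 5*Q
f(k, v) = -3*k/4
u*f(-16, w(-5, 1)) - 857 = -(-567)*(-16)/4 - 857 = -189*12 - 857 = -2268 - 857 = -3125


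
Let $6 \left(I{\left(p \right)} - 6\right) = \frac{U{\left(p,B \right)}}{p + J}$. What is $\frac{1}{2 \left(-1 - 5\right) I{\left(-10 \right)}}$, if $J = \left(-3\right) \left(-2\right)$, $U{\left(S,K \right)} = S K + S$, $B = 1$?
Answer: $- \frac{1}{82} \approx -0.012195$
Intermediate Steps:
$U{\left(S,K \right)} = S + K S$ ($U{\left(S,K \right)} = K S + S = S + K S$)
$J = 6$
$I{\left(p \right)} = 6 + \frac{p}{3 \left(6 + p\right)}$ ($I{\left(p \right)} = 6 + \frac{\frac{1}{p + 6} p \left(1 + 1\right)}{6} = 6 + \frac{\frac{1}{6 + p} p 2}{6} = 6 + \frac{\frac{1}{6 + p} 2 p}{6} = 6 + \frac{2 p \frac{1}{6 + p}}{6} = 6 + \frac{p}{3 \left(6 + p\right)}$)
$\frac{1}{2 \left(-1 - 5\right) I{\left(-10 \right)}} = \frac{1}{2 \left(-1 - 5\right) \frac{108 + 19 \left(-10\right)}{3 \left(6 - 10\right)}} = \frac{1}{2 \left(-6\right) \frac{108 - 190}{3 \left(-4\right)}} = \frac{1}{\left(-12\right) \frac{1}{3} \left(- \frac{1}{4}\right) \left(-82\right)} = \frac{1}{\left(-12\right) \frac{41}{6}} = \frac{1}{-82} = - \frac{1}{82}$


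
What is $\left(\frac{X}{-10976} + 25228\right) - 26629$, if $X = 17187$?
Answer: $- \frac{15394563}{10976} \approx -1402.6$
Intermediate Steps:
$\left(\frac{X}{-10976} + 25228\right) - 26629 = \left(\frac{17187}{-10976} + 25228\right) - 26629 = \left(17187 \left(- \frac{1}{10976}\right) + 25228\right) - 26629 = \left(- \frac{17187}{10976} + 25228\right) - 26629 = \frac{276885341}{10976} - 26629 = - \frac{15394563}{10976}$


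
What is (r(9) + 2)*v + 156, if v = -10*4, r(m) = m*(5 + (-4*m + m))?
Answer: 7996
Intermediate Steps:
r(m) = m*(5 - 3*m)
v = -40
(r(9) + 2)*v + 156 = (9*(5 - 3*9) + 2)*(-40) + 156 = (9*(5 - 27) + 2)*(-40) + 156 = (9*(-22) + 2)*(-40) + 156 = (-198 + 2)*(-40) + 156 = -196*(-40) + 156 = 7840 + 156 = 7996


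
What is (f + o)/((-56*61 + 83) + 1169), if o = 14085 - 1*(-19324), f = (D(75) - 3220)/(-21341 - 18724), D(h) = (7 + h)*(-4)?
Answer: -1338535133/86700660 ≈ -15.439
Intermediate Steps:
D(h) = -28 - 4*h
f = 3548/40065 (f = ((-28 - 4*75) - 3220)/(-21341 - 18724) = ((-28 - 300) - 3220)/(-40065) = (-328 - 3220)*(-1/40065) = -3548*(-1/40065) = 3548/40065 ≈ 0.088556)
o = 33409 (o = 14085 + 19324 = 33409)
(f + o)/((-56*61 + 83) + 1169) = (3548/40065 + 33409)/((-56*61 + 83) + 1169) = 1338535133/(40065*((-3416 + 83) + 1169)) = 1338535133/(40065*(-3333 + 1169)) = (1338535133/40065)/(-2164) = (1338535133/40065)*(-1/2164) = -1338535133/86700660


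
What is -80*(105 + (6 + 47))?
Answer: -12640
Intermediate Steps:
-80*(105 + (6 + 47)) = -80*(105 + 53) = -80*158 = -12640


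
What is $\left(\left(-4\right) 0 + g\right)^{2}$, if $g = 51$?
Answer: $2601$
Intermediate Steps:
$\left(\left(-4\right) 0 + g\right)^{2} = \left(\left(-4\right) 0 + 51\right)^{2} = \left(0 + 51\right)^{2} = 51^{2} = 2601$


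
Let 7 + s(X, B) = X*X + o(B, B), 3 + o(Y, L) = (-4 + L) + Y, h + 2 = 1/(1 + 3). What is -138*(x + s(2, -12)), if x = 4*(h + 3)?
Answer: 4002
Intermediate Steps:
h = -7/4 (h = -2 + 1/(1 + 3) = -2 + 1/4 = -2 + ¼ = -7/4 ≈ -1.7500)
o(Y, L) = -7 + L + Y (o(Y, L) = -3 + ((-4 + L) + Y) = -3 + (-4 + L + Y) = -7 + L + Y)
x = 5 (x = 4*(-7/4 + 3) = 4*(5/4) = 5)
s(X, B) = -14 + X² + 2*B (s(X, B) = -7 + (X*X + (-7 + B + B)) = -7 + (X² + (-7 + 2*B)) = -7 + (-7 + X² + 2*B) = -14 + X² + 2*B)
-138*(x + s(2, -12)) = -138*(5 + (-14 + 2² + 2*(-12))) = -138*(5 + (-14 + 4 - 24)) = -138*(5 - 34) = -138*(-29) = 4002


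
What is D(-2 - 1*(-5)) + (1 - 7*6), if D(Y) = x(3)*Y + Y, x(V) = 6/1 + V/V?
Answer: -17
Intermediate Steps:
x(V) = 7 (x(V) = 6*1 + 1 = 6 + 1 = 7)
D(Y) = 8*Y (D(Y) = 7*Y + Y = 8*Y)
D(-2 - 1*(-5)) + (1 - 7*6) = 8*(-2 - 1*(-5)) + (1 - 7*6) = 8*(-2 + 5) + (1 - 42) = 8*3 - 41 = 24 - 41 = -17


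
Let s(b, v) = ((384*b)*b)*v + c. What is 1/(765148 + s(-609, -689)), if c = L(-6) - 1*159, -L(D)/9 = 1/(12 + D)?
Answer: -2/196250892937 ≈ -1.0191e-11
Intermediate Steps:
L(D) = -9/(12 + D)
c = -321/2 (c = -9/(12 - 6) - 1*159 = -9/6 - 159 = -9*⅙ - 159 = -3/2 - 159 = -321/2 ≈ -160.50)
s(b, v) = -321/2 + 384*v*b² (s(b, v) = ((384*b)*b)*v - 321/2 = (384*b²)*v - 321/2 = 384*v*b² - 321/2 = -321/2 + 384*v*b²)
1/(765148 + s(-609, -689)) = 1/(765148 + (-321/2 + 384*(-689)*(-609)²)) = 1/(765148 + (-321/2 + 384*(-689)*370881)) = 1/(765148 + (-321/2 - 98126211456)) = 1/(765148 - 196252423233/2) = 1/(-196250892937/2) = -2/196250892937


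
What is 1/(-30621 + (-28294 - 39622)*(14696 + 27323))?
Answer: -1/2853793025 ≈ -3.5041e-10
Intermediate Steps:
1/(-30621 + (-28294 - 39622)*(14696 + 27323)) = 1/(-30621 - 67916*42019) = 1/(-30621 - 2853762404) = 1/(-2853793025) = -1/2853793025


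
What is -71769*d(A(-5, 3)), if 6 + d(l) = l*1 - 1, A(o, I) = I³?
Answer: -1435380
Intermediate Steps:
d(l) = -7 + l (d(l) = -6 + (l*1 - 1) = -6 + (l - 1) = -6 + (-1 + l) = -7 + l)
-71769*d(A(-5, 3)) = -71769*(-7 + 3³) = -71769*(-7 + 27) = -71769*20 = -1435380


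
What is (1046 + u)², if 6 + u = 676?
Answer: 2944656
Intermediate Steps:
u = 670 (u = -6 + 676 = 670)
(1046 + u)² = (1046 + 670)² = 1716² = 2944656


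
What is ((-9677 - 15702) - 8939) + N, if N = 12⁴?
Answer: -13582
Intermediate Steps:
N = 20736
((-9677 - 15702) - 8939) + N = ((-9677 - 15702) - 8939) + 20736 = (-25379 - 8939) + 20736 = -34318 + 20736 = -13582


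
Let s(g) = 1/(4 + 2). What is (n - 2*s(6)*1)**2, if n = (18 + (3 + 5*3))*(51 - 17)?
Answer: 13476241/9 ≈ 1.4974e+6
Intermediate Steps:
s(g) = 1/6
n = 1224 (n = (18 + (3 + 15))*34 = (18 + 18)*34 = 36*34 = 1224)
(n - 2*s(6)*1)**2 = (1224 - 2*1/6*1)**2 = (1224 - 1/3*1)**2 = (1224 - 1/3)**2 = (3671/3)**2 = 13476241/9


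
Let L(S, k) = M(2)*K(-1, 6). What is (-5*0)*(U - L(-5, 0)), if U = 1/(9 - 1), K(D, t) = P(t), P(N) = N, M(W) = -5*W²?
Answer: 0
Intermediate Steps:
K(D, t) = t
L(S, k) = -120 (L(S, k) = -5*2²*6 = -5*4*6 = -20*6 = -120)
U = ⅛ (U = 1/8 = ⅛ ≈ 0.12500)
(-5*0)*(U - L(-5, 0)) = (-5*0)*(⅛ - 1*(-120)) = 0*(⅛ + 120) = 0*(961/8) = 0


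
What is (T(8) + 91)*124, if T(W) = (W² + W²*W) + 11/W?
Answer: 165757/2 ≈ 82879.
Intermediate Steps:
T(W) = W² + W³ + 11/W (T(W) = (W² + W³) + 11/W = W² + W³ + 11/W)
(T(8) + 91)*124 = ((11 + 8³*(1 + 8))/8 + 91)*124 = ((11 + 512*9)/8 + 91)*124 = ((11 + 4608)/8 + 91)*124 = ((⅛)*4619 + 91)*124 = (4619/8 + 91)*124 = (5347/8)*124 = 165757/2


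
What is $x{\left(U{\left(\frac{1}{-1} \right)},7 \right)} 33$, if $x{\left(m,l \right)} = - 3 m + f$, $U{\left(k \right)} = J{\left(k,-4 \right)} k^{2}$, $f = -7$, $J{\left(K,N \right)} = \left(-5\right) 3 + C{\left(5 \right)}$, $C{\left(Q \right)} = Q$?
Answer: $759$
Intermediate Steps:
$J{\left(K,N \right)} = -10$ ($J{\left(K,N \right)} = \left(-5\right) 3 + 5 = -15 + 5 = -10$)
$U{\left(k \right)} = - 10 k^{2}$
$x{\left(m,l \right)} = -7 - 3 m$ ($x{\left(m,l \right)} = - 3 m - 7 = -7 - 3 m$)
$x{\left(U{\left(\frac{1}{-1} \right)},7 \right)} 33 = \left(-7 - 3 \left(- 10 \left(\frac{1}{-1}\right)^{2}\right)\right) 33 = \left(-7 - 3 \left(- 10 \left(-1\right)^{2}\right)\right) 33 = \left(-7 - 3 \left(\left(-10\right) 1\right)\right) 33 = \left(-7 - -30\right) 33 = \left(-7 + 30\right) 33 = 23 \cdot 33 = 759$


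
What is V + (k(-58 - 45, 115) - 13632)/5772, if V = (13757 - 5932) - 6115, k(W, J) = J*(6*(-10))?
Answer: 820799/481 ≈ 1706.4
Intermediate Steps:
k(W, J) = -60*J (k(W, J) = J*(-60) = -60*J)
V = 1710 (V = 7825 - 6115 = 1710)
V + (k(-58 - 45, 115) - 13632)/5772 = 1710 + (-60*115 - 13632)/5772 = 1710 + (-6900 - 13632)*(1/5772) = 1710 - 20532*1/5772 = 1710 - 1711/481 = 820799/481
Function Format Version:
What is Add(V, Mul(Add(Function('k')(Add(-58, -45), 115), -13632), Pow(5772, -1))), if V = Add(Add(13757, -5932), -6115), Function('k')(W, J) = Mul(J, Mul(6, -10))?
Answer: Rational(820799, 481) ≈ 1706.4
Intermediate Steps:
Function('k')(W, J) = Mul(-60, J) (Function('k')(W, J) = Mul(J, -60) = Mul(-60, J))
V = 1710 (V = Add(7825, -6115) = 1710)
Add(V, Mul(Add(Function('k')(Add(-58, -45), 115), -13632), Pow(5772, -1))) = Add(1710, Mul(Add(Mul(-60, 115), -13632), Pow(5772, -1))) = Add(1710, Mul(Add(-6900, -13632), Rational(1, 5772))) = Add(1710, Mul(-20532, Rational(1, 5772))) = Add(1710, Rational(-1711, 481)) = Rational(820799, 481)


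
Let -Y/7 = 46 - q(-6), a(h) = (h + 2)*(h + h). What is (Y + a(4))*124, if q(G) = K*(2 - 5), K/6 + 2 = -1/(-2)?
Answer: -10540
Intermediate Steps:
K = -9 (K = -12 + 6*(-1/(-2)) = -12 + 6*(-1*(-½)) = -12 + 6*(½) = -12 + 3 = -9)
a(h) = 2*h*(2 + h) (a(h) = (2 + h)*(2*h) = 2*h*(2 + h))
q(G) = 27 (q(G) = -9*(2 - 5) = -9*(-3) = 27)
Y = -133 (Y = -7*(46 - 1*27) = -7*(46 - 27) = -7*19 = -133)
(Y + a(4))*124 = (-133 + 2*4*(2 + 4))*124 = (-133 + 2*4*6)*124 = (-133 + 48)*124 = -85*124 = -10540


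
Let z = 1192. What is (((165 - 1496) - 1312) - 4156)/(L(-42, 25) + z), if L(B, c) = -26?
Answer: -6799/1166 ≈ -5.8310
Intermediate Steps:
(((165 - 1496) - 1312) - 4156)/(L(-42, 25) + z) = (((165 - 1496) - 1312) - 4156)/(-26 + 1192) = ((-1331 - 1312) - 4156)/1166 = (-2643 - 4156)*(1/1166) = -6799*1/1166 = -6799/1166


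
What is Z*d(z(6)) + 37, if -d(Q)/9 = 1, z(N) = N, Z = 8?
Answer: -35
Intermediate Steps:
d(Q) = -9 (d(Q) = -9*1 = -9)
Z*d(z(6)) + 37 = 8*(-9) + 37 = -72 + 37 = -35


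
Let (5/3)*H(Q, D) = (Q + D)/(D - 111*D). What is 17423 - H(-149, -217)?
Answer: 1039718074/59675 ≈ 17423.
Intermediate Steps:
H(Q, D) = -3*(D + Q)/(550*D) (H(Q, D) = 3*((Q + D)/(D - 111*D))/5 = 3*((D + Q)/((-110*D)))/5 = 3*((D + Q)*(-1/(110*D)))/5 = 3*(-(D + Q)/(110*D))/5 = -3*(D + Q)/(550*D))
17423 - H(-149, -217) = 17423 - 3*(-1*(-217) - 1*(-149))/(550*(-217)) = 17423 - 3*(-1)*(217 + 149)/(550*217) = 17423 - 3*(-1)*366/(550*217) = 17423 - 1*(-549/59675) = 17423 + 549/59675 = 1039718074/59675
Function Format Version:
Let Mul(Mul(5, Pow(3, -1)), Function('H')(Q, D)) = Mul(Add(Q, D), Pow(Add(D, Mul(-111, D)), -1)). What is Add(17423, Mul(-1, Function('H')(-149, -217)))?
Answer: Rational(1039718074, 59675) ≈ 17423.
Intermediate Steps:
Function('H')(Q, D) = Mul(Rational(-3, 550), Pow(D, -1), Add(D, Q)) (Function('H')(Q, D) = Mul(Rational(3, 5), Mul(Add(Q, D), Pow(Add(D, Mul(-111, D)), -1))) = Mul(Rational(3, 5), Mul(Add(D, Q), Pow(Mul(-110, D), -1))) = Mul(Rational(3, 5), Mul(Add(D, Q), Mul(Rational(-1, 110), Pow(D, -1)))) = Mul(Rational(3, 5), Mul(Rational(-1, 110), Pow(D, -1), Add(D, Q))) = Mul(Rational(-3, 550), Pow(D, -1), Add(D, Q)))
Add(17423, Mul(-1, Function('H')(-149, -217))) = Add(17423, Mul(-1, Mul(Rational(3, 550), Pow(-217, -1), Add(Mul(-1, -217), Mul(-1, -149))))) = Add(17423, Mul(-1, Mul(Rational(3, 550), Rational(-1, 217), Add(217, 149)))) = Add(17423, Mul(-1, Mul(Rational(3, 550), Rational(-1, 217), 366))) = Add(17423, Mul(-1, Rational(-549, 59675))) = Add(17423, Rational(549, 59675)) = Rational(1039718074, 59675)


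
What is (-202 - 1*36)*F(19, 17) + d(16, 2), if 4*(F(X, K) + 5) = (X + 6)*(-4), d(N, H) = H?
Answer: 7142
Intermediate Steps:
F(X, K) = -11 - X (F(X, K) = -5 + ((X + 6)*(-4))/4 = -5 + ((6 + X)*(-4))/4 = -5 + (-24 - 4*X)/4 = -5 + (-6 - X) = -11 - X)
(-202 - 1*36)*F(19, 17) + d(16, 2) = (-202 - 1*36)*(-11 - 1*19) + 2 = (-202 - 36)*(-11 - 19) + 2 = -238*(-30) + 2 = 7140 + 2 = 7142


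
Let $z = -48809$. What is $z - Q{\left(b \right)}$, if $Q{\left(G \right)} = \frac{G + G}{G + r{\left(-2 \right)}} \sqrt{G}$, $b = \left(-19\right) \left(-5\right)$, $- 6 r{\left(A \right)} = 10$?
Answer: $-48809 - \frac{57 \sqrt{95}}{28} \approx -48829.0$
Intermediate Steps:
$r{\left(A \right)} = - \frac{5}{3}$ ($r{\left(A \right)} = \left(- \frac{1}{6}\right) 10 = - \frac{5}{3}$)
$b = 95$
$Q{\left(G \right)} = \frac{2 G^{\frac{3}{2}}}{- \frac{5}{3} + G}$ ($Q{\left(G \right)} = \frac{G + G}{G - \frac{5}{3}} \sqrt{G} = \frac{2 G}{- \frac{5}{3} + G} \sqrt{G} = \frac{2 G^{\frac{3}{2}}}{- \frac{5}{3} + G}$)
$z - Q{\left(b \right)} = -48809 - \frac{6 \cdot 95^{\frac{3}{2}}}{-5 + 3 \cdot 95} = -48809 - \frac{6 \cdot 95 \sqrt{95}}{-5 + 285} = -48809 - \frac{6 \cdot 95 \sqrt{95}}{280} = -48809 - 6 \cdot 95 \sqrt{95} \cdot \frac{1}{280} = -48809 - \frac{57 \sqrt{95}}{28}$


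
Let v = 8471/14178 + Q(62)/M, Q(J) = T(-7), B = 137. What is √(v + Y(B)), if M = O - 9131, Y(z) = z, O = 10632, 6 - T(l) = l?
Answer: √62320241558430438/21281178 ≈ 11.731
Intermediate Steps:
T(l) = 6 - l
Q(J) = 13 (Q(J) = 6 - 1*(-7) = 6 + 7 = 13)
M = 1501 (M = 10632 - 9131 = 1501)
v = 12899285/21281178 (v = 8471/14178 + 13/1501 = 12899285/21281178 ≈ 0.60614)
√(v + Y(B)) = √(12899285/21281178 + 137) = √(2928420671/21281178) = √62320241558430438/21281178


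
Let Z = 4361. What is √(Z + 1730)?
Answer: √6091 ≈ 78.045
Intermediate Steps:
√(Z + 1730) = √(4361 + 1730) = √6091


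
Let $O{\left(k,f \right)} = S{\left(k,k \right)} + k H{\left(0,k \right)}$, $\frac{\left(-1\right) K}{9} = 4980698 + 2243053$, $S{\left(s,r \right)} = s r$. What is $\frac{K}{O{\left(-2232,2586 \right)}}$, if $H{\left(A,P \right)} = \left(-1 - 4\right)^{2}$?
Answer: $- \frac{7223751}{547336} \approx -13.198$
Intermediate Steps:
$S{\left(s,r \right)} = r s$
$H{\left(A,P \right)} = 25$ ($H{\left(A,P \right)} = \left(-5\right)^{2} = 25$)
$K = -65013759$ ($K = - 9 \left(4980698 + 2243053\right) = \left(-9\right) 7223751 = -65013759$)
$O{\left(k,f \right)} = k^{2} + 25 k$ ($O{\left(k,f \right)} = k k + k 25 = k^{2} + 25 k$)
$\frac{K}{O{\left(-2232,2586 \right)}} = - \frac{65013759}{\left(-2232\right) \left(25 - 2232\right)} = - \frac{65013759}{\left(-2232\right) \left(-2207\right)} = - \frac{65013759}{4926024} = \left(-65013759\right) \frac{1}{4926024} = - \frac{7223751}{547336}$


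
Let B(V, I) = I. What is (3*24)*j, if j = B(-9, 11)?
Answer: 792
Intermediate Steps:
j = 11
(3*24)*j = (3*24)*11 = 72*11 = 792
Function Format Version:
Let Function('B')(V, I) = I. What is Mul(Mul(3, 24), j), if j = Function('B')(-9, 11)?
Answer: 792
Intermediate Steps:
j = 11
Mul(Mul(3, 24), j) = Mul(Mul(3, 24), 11) = Mul(72, 11) = 792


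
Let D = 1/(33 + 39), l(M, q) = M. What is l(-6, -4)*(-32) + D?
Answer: 13825/72 ≈ 192.01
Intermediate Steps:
D = 1/72 ≈ 0.013889
l(-6, -4)*(-32) + D = -6*(-32) + 1/72 = 192 + 1/72 = 13825/72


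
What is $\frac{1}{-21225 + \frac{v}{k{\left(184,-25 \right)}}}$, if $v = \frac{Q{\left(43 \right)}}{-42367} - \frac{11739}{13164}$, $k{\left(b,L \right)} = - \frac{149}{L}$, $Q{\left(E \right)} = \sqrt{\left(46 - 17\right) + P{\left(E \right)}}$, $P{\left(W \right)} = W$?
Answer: $- \frac{651436295196477413880868}{13826832835086290130206973025} + \frac{729286995489312 \sqrt{2}}{13826832835086290130206973025} \approx -4.7114 \cdot 10^{-5}$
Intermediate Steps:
$Q{\left(E \right)} = \sqrt{29 + E}$ ($Q{\left(E \right)} = \sqrt{\left(46 - 17\right) + E} = \sqrt{29 + E}$)
$v = - \frac{3913}{4388} - \frac{6 \sqrt{2}}{42367}$ ($v = \frac{\sqrt{29 + 43}}{-42367} - \frac{11739}{13164} = \sqrt{72} \left(- \frac{1}{42367}\right) - \frac{3913}{4388} = 6 \sqrt{2} \left(- \frac{1}{42367}\right) - \frac{3913}{4388} = - \frac{6 \sqrt{2}}{42367} - \frac{3913}{4388} = - \frac{3913}{4388} - \frac{6 \sqrt{2}}{42367} \approx -0.89195$)
$\frac{1}{-21225 + \frac{v}{k{\left(184,-25 \right)}}} = \frac{1}{-21225 + \frac{- \frac{3913}{4388} - \frac{6 \sqrt{2}}{42367}}{\left(-149\right) \frac{1}{-25}}} = \frac{1}{-21225 + \frac{- \frac{3913}{4388} - \frac{6 \sqrt{2}}{42367}}{\left(-149\right) \left(- \frac{1}{25}\right)}} = \frac{1}{-21225 + \frac{- \frac{3913}{4388} - \frac{6 \sqrt{2}}{42367}}{\frac{149}{25}}} = \frac{1}{-21225 + \left(- \frac{3913}{4388} - \frac{6 \sqrt{2}}{42367}\right) \frac{25}{149}} = \frac{1}{-21225 - \left(\frac{97825}{653812} + \frac{150 \sqrt{2}}{6312683}\right)} = \frac{1}{- \frac{13877257525}{653812} - \frac{150 \sqrt{2}}{6312683}}$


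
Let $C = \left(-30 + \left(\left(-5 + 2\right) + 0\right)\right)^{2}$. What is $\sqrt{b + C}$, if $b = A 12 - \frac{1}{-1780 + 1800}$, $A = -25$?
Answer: $\frac{\sqrt{78895}}{10} \approx 28.088$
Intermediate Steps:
$C = 1089$ ($C = \left(-30 + \left(-3 + 0\right)\right)^{2} = \left(-30 - 3\right)^{2} = \left(-33\right)^{2} = 1089$)
$b = - \frac{6001}{20}$ ($b = \left(-25\right) 12 - \frac{1}{-1780 + 1800} = -300 - \frac{1}{20} = - \frac{6001}{20} \approx -300.05$)
$\sqrt{b + C} = \sqrt{- \frac{6001}{20} + 1089} = \sqrt{\frac{15779}{20}} = \frac{\sqrt{78895}}{10}$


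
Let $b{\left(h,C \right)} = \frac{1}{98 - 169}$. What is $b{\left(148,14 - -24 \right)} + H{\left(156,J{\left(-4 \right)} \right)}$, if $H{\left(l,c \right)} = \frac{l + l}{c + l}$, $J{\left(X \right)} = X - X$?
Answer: $\frac{141}{71} \approx 1.9859$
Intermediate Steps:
$J{\left(X \right)} = 0$
$H{\left(l,c \right)} = \frac{2 l}{c + l}$
$b{\left(h,C \right)} = - \frac{1}{71}$ ($b{\left(h,C \right)} = \frac{1}{-71} = - \frac{1}{71}$)
$b{\left(148,14 - -24 \right)} + H{\left(156,J{\left(-4 \right)} \right)} = - \frac{1}{71} + 2 \cdot 156 \frac{1}{0 + 156} = - \frac{1}{71} + 2 \cdot 156 \cdot \frac{1}{156} = - \frac{1}{71} + 2 = \frac{141}{71}$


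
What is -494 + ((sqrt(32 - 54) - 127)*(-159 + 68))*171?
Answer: 1975753 - 15561*I*sqrt(22) ≈ 1.9758e+6 - 72988.0*I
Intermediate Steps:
-494 + ((sqrt(32 - 54) - 127)*(-159 + 68))*171 = -494 + ((sqrt(-22) - 127)*(-91))*171 = -494 + ((I*sqrt(22) - 127)*(-91))*171 = -494 + ((-127 + I*sqrt(22))*(-91))*171 = -494 + (11557 - 91*I*sqrt(22))*171 = -494 + (1976247 - 15561*I*sqrt(22)) = 1975753 - 15561*I*sqrt(22)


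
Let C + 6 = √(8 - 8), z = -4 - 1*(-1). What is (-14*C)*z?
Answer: -252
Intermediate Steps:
z = -3 (z = -4 + 1 = -3)
C = -6 (C = -6 + √(8 - 8) = -6 + √0 = -6 + 0 = -6)
(-14*C)*z = -14*(-6)*(-3) = 84*(-3) = -252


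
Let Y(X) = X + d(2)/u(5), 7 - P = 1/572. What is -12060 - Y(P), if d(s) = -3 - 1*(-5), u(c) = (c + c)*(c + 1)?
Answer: -103535131/8580 ≈ -12067.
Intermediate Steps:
u(c) = 2*c*(1 + c) (u(c) = (2*c)*(1 + c) = 2*c*(1 + c))
P = 4003/572 (P = 7 - 1/572 = 4003/572 ≈ 6.9983)
d(s) = 2 (d(s) = -3 + 5 = 2)
Y(X) = 1/30 + X (Y(X) = X + 2/(2*5*(1 + 5)) = X + 2/(2*5*6) = X + 2/60 = X + (1/60)*2 = X + 1/30 = 1/30 + X)
-12060 - Y(P) = -12060 - (1/30 + 4003/572) = -12060 - 1*60331/8580 = -12060 - 60331/8580 = -103535131/8580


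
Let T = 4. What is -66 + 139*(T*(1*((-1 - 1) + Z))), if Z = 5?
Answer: 1602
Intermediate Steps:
-66 + 139*(T*(1*((-1 - 1) + Z))) = -66 + 139*(4*(1*((-1 - 1) + 5))) = -66 + 139*(4*(1*(-2 + 5))) = -66 + 139*(4*(1*3)) = -66 + 139*(4*3) = -66 + 139*12 = -66 + 1668 = 1602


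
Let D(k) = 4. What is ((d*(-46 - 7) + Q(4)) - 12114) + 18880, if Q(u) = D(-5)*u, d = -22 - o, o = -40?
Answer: 5828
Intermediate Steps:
d = 18 (d = -22 - 1*(-40) = -22 + 40 = 18)
Q(u) = 4*u
((d*(-46 - 7) + Q(4)) - 12114) + 18880 = ((18*(-46 - 7) + 4*4) - 12114) + 18880 = ((18*(-53) + 16) - 12114) + 18880 = ((-954 + 16) - 12114) + 18880 = (-938 - 12114) + 18880 = -13052 + 18880 = 5828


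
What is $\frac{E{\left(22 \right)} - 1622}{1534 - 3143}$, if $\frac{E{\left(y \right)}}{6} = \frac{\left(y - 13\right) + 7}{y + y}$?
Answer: $\frac{17818}{17699} \approx 1.0067$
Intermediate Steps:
$E{\left(y \right)} = \frac{3 \left(-6 + y\right)}{y}$ ($E{\left(y \right)} = 6 \frac{\left(y - 13\right) + 7}{y + y} = 6 \frac{\left(-13 + y\right) + 7}{2 y} = 6 \left(-6 + y\right) \frac{1}{2 y} = 6 \frac{-6 + y}{2 y} = \frac{3 \left(-6 + y\right)}{y}$)
$\frac{E{\left(22 \right)} - 1622}{1534 - 3143} = \frac{\left(3 - \frac{18}{22}\right) - 1622}{1534 - 3143} = \frac{\left(3 - \frac{9}{11}\right) - 1622}{-1609} = \left(\left(3 - \frac{9}{11}\right) - 1622\right) \left(- \frac{1}{1609}\right) = \left(\frac{24}{11} - 1622\right) \left(- \frac{1}{1609}\right) = \left(- \frac{17818}{11}\right) \left(- \frac{1}{1609}\right) = \frac{17818}{17699}$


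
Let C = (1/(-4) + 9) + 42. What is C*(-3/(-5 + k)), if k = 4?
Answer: 609/4 ≈ 152.25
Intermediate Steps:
C = 203/4 (C = (-¼ + 9) + 42 = 35/4 + 42 = 203/4 ≈ 50.750)
C*(-3/(-5 + k)) = 203*(-3/(-5 + 4))/4 = 203*(-3/(-1))/4 = 203*(-3*(-1))/4 = (203/4)*3 = 609/4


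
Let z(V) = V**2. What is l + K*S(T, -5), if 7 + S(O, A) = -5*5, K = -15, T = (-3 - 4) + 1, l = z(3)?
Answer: 489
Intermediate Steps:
l = 9 (l = 3**2 = 9)
T = -6 (T = -7 + 1 = -6)
S(O, A) = -32 (S(O, A) = -7 - 5*5 = -7 - 25 = -32)
l + K*S(T, -5) = 9 - 15*(-32) = 9 + 480 = 489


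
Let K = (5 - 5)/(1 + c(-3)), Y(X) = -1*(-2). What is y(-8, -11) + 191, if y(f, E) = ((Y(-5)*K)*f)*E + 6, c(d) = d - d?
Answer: 197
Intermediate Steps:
c(d) = 0
Y(X) = 2
K = 0 (K = (5 - 5)/(1 + 0) = 0/1 = 0*1 = 0)
y(f, E) = 6 (y(f, E) = ((2*0)*f)*E + 6 = (0*f)*E + 6 = 0*E + 6 = 0 + 6 = 6)
y(-8, -11) + 191 = 6 + 191 = 197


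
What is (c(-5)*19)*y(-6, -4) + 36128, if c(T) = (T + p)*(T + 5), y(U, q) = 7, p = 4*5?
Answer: 36128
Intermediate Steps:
p = 20
c(T) = (5 + T)*(20 + T) (c(T) = (T + 20)*(T + 5) = (20 + T)*(5 + T) = (5 + T)*(20 + T))
(c(-5)*19)*y(-6, -4) + 36128 = ((100 + (-5)**2 + 25*(-5))*19)*7 + 36128 = ((100 + 25 - 125)*19)*7 + 36128 = (0*19)*7 + 36128 = 0*7 + 36128 = 0 + 36128 = 36128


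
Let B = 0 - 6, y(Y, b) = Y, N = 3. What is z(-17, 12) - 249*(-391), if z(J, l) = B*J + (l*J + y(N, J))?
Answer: 97260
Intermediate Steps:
B = -6
z(J, l) = 3 - 6*J + J*l (z(J, l) = -6*J + (l*J + 3) = -6*J + (J*l + 3) = -6*J + (3 + J*l) = 3 - 6*J + J*l)
z(-17, 12) - 249*(-391) = (3 - 6*(-17) - 17*12) - 249*(-391) = (3 + 102 - 204) + 97359 = -99 + 97359 = 97260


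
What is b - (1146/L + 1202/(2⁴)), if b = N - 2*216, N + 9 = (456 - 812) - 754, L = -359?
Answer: -4661063/2872 ≈ -1622.9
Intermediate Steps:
N = -1119 (N = -9 + ((456 - 812) - 754) = -9 + (-356 - 754) = -9 - 1110 = -1119)
b = -1551 (b = -1119 - 2*216 = -1119 - 1*432 = -1119 - 432 = -1551)
b - (1146/L + 1202/(2⁴)) = -1551 - (1146/(-359) + 1202/(2⁴)) = -1551 - (1146*(-1/359) + 1202/16) = -1551 - (-1146/359 + 1202*(1/16)) = -1551 - (-1146/359 + 601/8) = -1551 - 1*206591/2872 = -1551 - 206591/2872 = -4661063/2872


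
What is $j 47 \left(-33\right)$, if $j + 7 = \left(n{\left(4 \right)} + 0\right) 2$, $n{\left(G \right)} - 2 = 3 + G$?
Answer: $-17061$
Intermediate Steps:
$n{\left(G \right)} = 5 + G$ ($n{\left(G \right)} = 2 + \left(3 + G\right) = 5 + G$)
$j = 11$ ($j = -7 + \left(\left(5 + 4\right) + 0\right) 2 = -7 + \left(9 + 0\right) 2 = -7 + 9 \cdot 2 = -7 + 18 = 11$)
$j 47 \left(-33\right) = 11 \cdot 47 \left(-33\right) = 517 \left(-33\right) = -17061$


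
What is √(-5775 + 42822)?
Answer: √37047 ≈ 192.48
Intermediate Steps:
√(-5775 + 42822) = √37047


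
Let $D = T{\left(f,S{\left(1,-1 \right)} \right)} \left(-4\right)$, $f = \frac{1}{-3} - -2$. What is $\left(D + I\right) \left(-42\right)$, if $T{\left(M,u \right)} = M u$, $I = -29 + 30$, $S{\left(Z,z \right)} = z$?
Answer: $-322$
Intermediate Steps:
$I = 1$
$f = \frac{5}{3}$ ($f = - \frac{1}{3} + 2 = \frac{5}{3} \approx 1.6667$)
$D = \frac{20}{3}$ ($D = \frac{5}{3} \left(-1\right) \left(-4\right) = \left(- \frac{5}{3}\right) \left(-4\right) = \frac{20}{3} \approx 6.6667$)
$\left(D + I\right) \left(-42\right) = \left(\frac{20}{3} + 1\right) \left(-42\right) = \frac{23}{3} \left(-42\right) = -322$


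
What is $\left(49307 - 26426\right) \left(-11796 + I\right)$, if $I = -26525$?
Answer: $-876822801$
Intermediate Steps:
$\left(49307 - 26426\right) \left(-11796 + I\right) = \left(49307 - 26426\right) \left(-11796 - 26525\right) = 22881 \left(-38321\right) = -876822801$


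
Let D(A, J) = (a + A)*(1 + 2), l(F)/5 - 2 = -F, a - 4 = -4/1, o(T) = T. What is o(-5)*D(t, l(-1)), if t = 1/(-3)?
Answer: 5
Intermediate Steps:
a = 0 (a = 4 - 4/1 = 4 - 4*1 = 4 - 4 = 0)
l(F) = 10 - 5*F (l(F) = 10 + 5*(-F) = 10 - 5*F)
t = -1/3 ≈ -0.33333
D(A, J) = 3*A (D(A, J) = (0 + A)*(1 + 2) = A*3 = 3*A)
o(-5)*D(t, l(-1)) = -15*(-1)/3 = -5*(-1) = 5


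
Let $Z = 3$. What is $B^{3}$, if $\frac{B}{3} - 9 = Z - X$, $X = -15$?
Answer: $531441$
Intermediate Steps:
$B = 81$ ($B = 27 + 3 \left(3 - -15\right) = 27 + 3 \left(3 + 15\right) = 27 + 3 \cdot 18 = 27 + 54 = 81$)
$B^{3} = 81^{3} = 531441$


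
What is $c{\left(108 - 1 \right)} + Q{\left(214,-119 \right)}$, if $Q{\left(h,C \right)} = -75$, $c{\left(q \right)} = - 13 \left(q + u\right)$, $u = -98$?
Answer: $-192$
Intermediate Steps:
$c{\left(q \right)} = 1274 - 13 q$ ($c{\left(q \right)} = - 13 \left(q - 98\right) = - 13 \left(-98 + q\right) = 1274 - 13 q$)
$c{\left(108 - 1 \right)} + Q{\left(214,-119 \right)} = \left(1274 - 13 \left(108 - 1\right)\right) - 75 = \left(1274 - 1391\right) - 75 = -117 - 75 = -192$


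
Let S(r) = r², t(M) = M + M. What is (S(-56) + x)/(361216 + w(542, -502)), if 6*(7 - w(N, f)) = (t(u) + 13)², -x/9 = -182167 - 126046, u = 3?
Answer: 16662318/2166977 ≈ 7.6892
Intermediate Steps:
t(M) = 2*M
x = 2773917 (x = -9*(-182167 - 126046) = -9*(-308213) = 2773917)
w(N, f) = -319/6 (w(N, f) = 7 - (2*3 + 13)²/6 = 7 - (6 + 13)²/6 = 7 - ⅙*19² = 7 - ⅙*361 = 7 - 361/6 = -319/6)
(S(-56) + x)/(361216 + w(542, -502)) = ((-56)² + 2773917)/(361216 - 319/6) = (3136 + 2773917)/(2166977/6) = 2777053*(6/2166977) = 16662318/2166977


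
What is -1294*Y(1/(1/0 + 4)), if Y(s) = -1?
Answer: 1294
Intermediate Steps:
-1294*Y(1/(1/0 + 4)) = -1294*(-1) = 1294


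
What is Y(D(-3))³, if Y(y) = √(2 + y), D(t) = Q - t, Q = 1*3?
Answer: 16*√2 ≈ 22.627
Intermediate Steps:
Q = 3
D(t) = 3 - t
Y(D(-3))³ = (√(2 + (3 - 1*(-3))))³ = (√(2 + (3 + 3)))³ = (√(2 + 6))³ = (√8)³ = (2*√2)³ = 16*√2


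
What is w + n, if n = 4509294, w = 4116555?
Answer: 8625849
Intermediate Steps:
w + n = 4116555 + 4509294 = 8625849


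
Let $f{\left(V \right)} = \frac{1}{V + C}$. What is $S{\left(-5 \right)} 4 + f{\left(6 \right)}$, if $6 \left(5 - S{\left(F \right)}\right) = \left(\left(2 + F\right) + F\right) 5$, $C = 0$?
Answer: $\frac{281}{6} \approx 46.833$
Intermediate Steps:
$f{\left(V \right)} = \frac{1}{V}$ ($f{\left(V \right)} = \frac{1}{V + 0} = \frac{1}{V}$)
$S{\left(F \right)} = \frac{10}{3} - \frac{5 F}{3}$ ($S{\left(F \right)} = 5 - \frac{\left(\left(2 + F\right) + F\right) 5}{6} = 5 - \frac{\left(2 + 2 F\right) 5}{6} = 5 - \frac{10 + 10 F}{6} = 5 - \left(\frac{5}{3} + \frac{5 F}{3}\right) = \frac{10}{3} - \frac{5 F}{3}$)
$S{\left(-5 \right)} 4 + f{\left(6 \right)} = \left(\frac{10}{3} - - \frac{25}{3}\right) 4 + \frac{1}{6} = \left(\frac{10}{3} + \frac{25}{3}\right) 4 + \frac{1}{6} = \frac{35}{3} \cdot 4 + \frac{1}{6} = \frac{140}{3} + \frac{1}{6} = \frac{281}{6}$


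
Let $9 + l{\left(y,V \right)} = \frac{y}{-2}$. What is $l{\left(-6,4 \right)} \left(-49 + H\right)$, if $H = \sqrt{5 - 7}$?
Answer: $294 - 6 i \sqrt{2} \approx 294.0 - 8.4853 i$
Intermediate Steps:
$l{\left(y,V \right)} = -9 - \frac{y}{2}$ ($l{\left(y,V \right)} = -9 + \frac{y}{-2} = -9 + y \left(- \frac{1}{2}\right) = -9 - \frac{y}{2}$)
$H = i \sqrt{2}$ ($H = \sqrt{-2} = i \sqrt{2} \approx 1.4142 i$)
$l{\left(-6,4 \right)} \left(-49 + H\right) = \left(-9 - -3\right) \left(-49 + i \sqrt{2}\right) = \left(-9 + 3\right) \left(-49 + i \sqrt{2}\right) = - 6 \left(-49 + i \sqrt{2}\right) = 294 - 6 i \sqrt{2}$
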